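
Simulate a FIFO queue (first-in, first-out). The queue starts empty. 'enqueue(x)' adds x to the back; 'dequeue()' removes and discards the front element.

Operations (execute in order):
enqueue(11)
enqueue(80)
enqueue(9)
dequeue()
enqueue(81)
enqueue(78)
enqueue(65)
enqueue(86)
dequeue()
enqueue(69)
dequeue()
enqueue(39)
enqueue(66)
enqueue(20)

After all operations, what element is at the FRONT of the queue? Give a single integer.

Answer: 81

Derivation:
enqueue(11): queue = [11]
enqueue(80): queue = [11, 80]
enqueue(9): queue = [11, 80, 9]
dequeue(): queue = [80, 9]
enqueue(81): queue = [80, 9, 81]
enqueue(78): queue = [80, 9, 81, 78]
enqueue(65): queue = [80, 9, 81, 78, 65]
enqueue(86): queue = [80, 9, 81, 78, 65, 86]
dequeue(): queue = [9, 81, 78, 65, 86]
enqueue(69): queue = [9, 81, 78, 65, 86, 69]
dequeue(): queue = [81, 78, 65, 86, 69]
enqueue(39): queue = [81, 78, 65, 86, 69, 39]
enqueue(66): queue = [81, 78, 65, 86, 69, 39, 66]
enqueue(20): queue = [81, 78, 65, 86, 69, 39, 66, 20]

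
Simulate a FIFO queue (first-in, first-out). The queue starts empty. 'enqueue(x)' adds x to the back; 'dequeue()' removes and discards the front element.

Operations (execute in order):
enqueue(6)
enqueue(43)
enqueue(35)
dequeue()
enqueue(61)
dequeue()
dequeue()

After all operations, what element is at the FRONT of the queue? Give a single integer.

enqueue(6): queue = [6]
enqueue(43): queue = [6, 43]
enqueue(35): queue = [6, 43, 35]
dequeue(): queue = [43, 35]
enqueue(61): queue = [43, 35, 61]
dequeue(): queue = [35, 61]
dequeue(): queue = [61]

Answer: 61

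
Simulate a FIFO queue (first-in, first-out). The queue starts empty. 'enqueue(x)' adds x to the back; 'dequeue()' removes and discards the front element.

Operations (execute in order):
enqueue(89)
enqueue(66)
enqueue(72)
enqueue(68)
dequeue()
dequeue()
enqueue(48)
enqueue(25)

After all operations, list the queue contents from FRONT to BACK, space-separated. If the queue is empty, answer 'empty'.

Answer: 72 68 48 25

Derivation:
enqueue(89): [89]
enqueue(66): [89, 66]
enqueue(72): [89, 66, 72]
enqueue(68): [89, 66, 72, 68]
dequeue(): [66, 72, 68]
dequeue(): [72, 68]
enqueue(48): [72, 68, 48]
enqueue(25): [72, 68, 48, 25]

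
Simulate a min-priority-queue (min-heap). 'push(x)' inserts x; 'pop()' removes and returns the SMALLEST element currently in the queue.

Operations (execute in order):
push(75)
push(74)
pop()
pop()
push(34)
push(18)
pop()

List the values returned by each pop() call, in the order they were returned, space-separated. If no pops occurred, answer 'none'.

Answer: 74 75 18

Derivation:
push(75): heap contents = [75]
push(74): heap contents = [74, 75]
pop() → 74: heap contents = [75]
pop() → 75: heap contents = []
push(34): heap contents = [34]
push(18): heap contents = [18, 34]
pop() → 18: heap contents = [34]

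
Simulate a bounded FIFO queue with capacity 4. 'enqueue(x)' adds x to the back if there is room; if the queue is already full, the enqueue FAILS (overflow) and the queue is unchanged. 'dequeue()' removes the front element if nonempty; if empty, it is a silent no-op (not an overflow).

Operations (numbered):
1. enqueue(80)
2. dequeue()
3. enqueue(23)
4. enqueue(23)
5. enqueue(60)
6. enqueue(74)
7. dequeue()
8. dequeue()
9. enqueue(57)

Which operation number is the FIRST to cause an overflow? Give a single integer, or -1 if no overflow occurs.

Answer: -1

Derivation:
1. enqueue(80): size=1
2. dequeue(): size=0
3. enqueue(23): size=1
4. enqueue(23): size=2
5. enqueue(60): size=3
6. enqueue(74): size=4
7. dequeue(): size=3
8. dequeue(): size=2
9. enqueue(57): size=3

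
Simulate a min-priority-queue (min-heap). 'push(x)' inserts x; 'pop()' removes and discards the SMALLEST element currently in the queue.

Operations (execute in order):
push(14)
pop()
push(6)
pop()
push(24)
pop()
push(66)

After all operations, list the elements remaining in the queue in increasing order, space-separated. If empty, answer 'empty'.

Answer: 66

Derivation:
push(14): heap contents = [14]
pop() → 14: heap contents = []
push(6): heap contents = [6]
pop() → 6: heap contents = []
push(24): heap contents = [24]
pop() → 24: heap contents = []
push(66): heap contents = [66]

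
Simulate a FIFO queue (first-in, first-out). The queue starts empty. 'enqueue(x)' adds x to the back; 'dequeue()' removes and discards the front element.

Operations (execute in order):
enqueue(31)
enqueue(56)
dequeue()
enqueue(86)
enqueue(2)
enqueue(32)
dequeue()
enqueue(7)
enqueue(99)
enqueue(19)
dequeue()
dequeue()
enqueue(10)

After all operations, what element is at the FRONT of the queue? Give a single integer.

Answer: 32

Derivation:
enqueue(31): queue = [31]
enqueue(56): queue = [31, 56]
dequeue(): queue = [56]
enqueue(86): queue = [56, 86]
enqueue(2): queue = [56, 86, 2]
enqueue(32): queue = [56, 86, 2, 32]
dequeue(): queue = [86, 2, 32]
enqueue(7): queue = [86, 2, 32, 7]
enqueue(99): queue = [86, 2, 32, 7, 99]
enqueue(19): queue = [86, 2, 32, 7, 99, 19]
dequeue(): queue = [2, 32, 7, 99, 19]
dequeue(): queue = [32, 7, 99, 19]
enqueue(10): queue = [32, 7, 99, 19, 10]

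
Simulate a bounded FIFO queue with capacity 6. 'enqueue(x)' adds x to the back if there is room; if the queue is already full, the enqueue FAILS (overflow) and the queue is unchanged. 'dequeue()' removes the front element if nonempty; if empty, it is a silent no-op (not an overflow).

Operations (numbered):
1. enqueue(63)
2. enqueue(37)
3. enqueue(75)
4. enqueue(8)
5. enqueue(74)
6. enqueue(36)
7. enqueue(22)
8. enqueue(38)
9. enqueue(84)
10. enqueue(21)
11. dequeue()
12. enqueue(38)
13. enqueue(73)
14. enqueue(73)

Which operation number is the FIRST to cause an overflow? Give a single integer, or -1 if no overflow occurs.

1. enqueue(63): size=1
2. enqueue(37): size=2
3. enqueue(75): size=3
4. enqueue(8): size=4
5. enqueue(74): size=5
6. enqueue(36): size=6
7. enqueue(22): size=6=cap → OVERFLOW (fail)
8. enqueue(38): size=6=cap → OVERFLOW (fail)
9. enqueue(84): size=6=cap → OVERFLOW (fail)
10. enqueue(21): size=6=cap → OVERFLOW (fail)
11. dequeue(): size=5
12. enqueue(38): size=6
13. enqueue(73): size=6=cap → OVERFLOW (fail)
14. enqueue(73): size=6=cap → OVERFLOW (fail)

Answer: 7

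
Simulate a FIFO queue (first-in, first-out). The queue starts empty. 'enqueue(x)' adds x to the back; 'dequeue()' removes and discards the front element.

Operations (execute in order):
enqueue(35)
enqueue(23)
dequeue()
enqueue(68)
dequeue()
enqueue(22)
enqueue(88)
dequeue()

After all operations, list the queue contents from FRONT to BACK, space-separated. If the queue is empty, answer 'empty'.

Answer: 22 88

Derivation:
enqueue(35): [35]
enqueue(23): [35, 23]
dequeue(): [23]
enqueue(68): [23, 68]
dequeue(): [68]
enqueue(22): [68, 22]
enqueue(88): [68, 22, 88]
dequeue(): [22, 88]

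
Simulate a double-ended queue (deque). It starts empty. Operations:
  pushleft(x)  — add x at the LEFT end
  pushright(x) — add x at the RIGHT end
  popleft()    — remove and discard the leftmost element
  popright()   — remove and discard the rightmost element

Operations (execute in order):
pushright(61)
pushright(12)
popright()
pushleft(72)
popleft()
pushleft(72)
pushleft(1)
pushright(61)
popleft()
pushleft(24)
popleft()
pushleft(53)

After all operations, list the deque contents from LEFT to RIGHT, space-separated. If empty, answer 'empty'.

pushright(61): [61]
pushright(12): [61, 12]
popright(): [61]
pushleft(72): [72, 61]
popleft(): [61]
pushleft(72): [72, 61]
pushleft(1): [1, 72, 61]
pushright(61): [1, 72, 61, 61]
popleft(): [72, 61, 61]
pushleft(24): [24, 72, 61, 61]
popleft(): [72, 61, 61]
pushleft(53): [53, 72, 61, 61]

Answer: 53 72 61 61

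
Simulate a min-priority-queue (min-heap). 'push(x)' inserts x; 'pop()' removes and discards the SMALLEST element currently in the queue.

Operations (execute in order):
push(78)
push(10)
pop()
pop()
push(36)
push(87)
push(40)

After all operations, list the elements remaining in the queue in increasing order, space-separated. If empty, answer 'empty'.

Answer: 36 40 87

Derivation:
push(78): heap contents = [78]
push(10): heap contents = [10, 78]
pop() → 10: heap contents = [78]
pop() → 78: heap contents = []
push(36): heap contents = [36]
push(87): heap contents = [36, 87]
push(40): heap contents = [36, 40, 87]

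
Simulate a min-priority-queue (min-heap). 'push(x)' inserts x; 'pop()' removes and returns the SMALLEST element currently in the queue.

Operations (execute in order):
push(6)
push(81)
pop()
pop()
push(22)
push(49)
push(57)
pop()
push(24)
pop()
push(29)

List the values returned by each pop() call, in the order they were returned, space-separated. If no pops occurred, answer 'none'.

Answer: 6 81 22 24

Derivation:
push(6): heap contents = [6]
push(81): heap contents = [6, 81]
pop() → 6: heap contents = [81]
pop() → 81: heap contents = []
push(22): heap contents = [22]
push(49): heap contents = [22, 49]
push(57): heap contents = [22, 49, 57]
pop() → 22: heap contents = [49, 57]
push(24): heap contents = [24, 49, 57]
pop() → 24: heap contents = [49, 57]
push(29): heap contents = [29, 49, 57]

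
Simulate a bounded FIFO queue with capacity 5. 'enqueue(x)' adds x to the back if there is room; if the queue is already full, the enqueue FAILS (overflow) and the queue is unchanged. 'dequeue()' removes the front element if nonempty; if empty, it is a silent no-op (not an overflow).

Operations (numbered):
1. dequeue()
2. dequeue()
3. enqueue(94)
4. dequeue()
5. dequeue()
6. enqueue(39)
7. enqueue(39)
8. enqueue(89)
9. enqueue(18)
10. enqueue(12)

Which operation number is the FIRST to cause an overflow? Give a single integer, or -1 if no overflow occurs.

Answer: -1

Derivation:
1. dequeue(): empty, no-op, size=0
2. dequeue(): empty, no-op, size=0
3. enqueue(94): size=1
4. dequeue(): size=0
5. dequeue(): empty, no-op, size=0
6. enqueue(39): size=1
7. enqueue(39): size=2
8. enqueue(89): size=3
9. enqueue(18): size=4
10. enqueue(12): size=5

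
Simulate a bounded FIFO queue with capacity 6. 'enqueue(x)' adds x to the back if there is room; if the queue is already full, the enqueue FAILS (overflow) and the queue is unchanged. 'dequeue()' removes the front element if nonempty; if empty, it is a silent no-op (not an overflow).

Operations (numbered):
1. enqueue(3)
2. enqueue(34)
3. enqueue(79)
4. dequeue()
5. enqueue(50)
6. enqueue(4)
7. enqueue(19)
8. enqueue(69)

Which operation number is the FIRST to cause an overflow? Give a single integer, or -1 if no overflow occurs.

Answer: -1

Derivation:
1. enqueue(3): size=1
2. enqueue(34): size=2
3. enqueue(79): size=3
4. dequeue(): size=2
5. enqueue(50): size=3
6. enqueue(4): size=4
7. enqueue(19): size=5
8. enqueue(69): size=6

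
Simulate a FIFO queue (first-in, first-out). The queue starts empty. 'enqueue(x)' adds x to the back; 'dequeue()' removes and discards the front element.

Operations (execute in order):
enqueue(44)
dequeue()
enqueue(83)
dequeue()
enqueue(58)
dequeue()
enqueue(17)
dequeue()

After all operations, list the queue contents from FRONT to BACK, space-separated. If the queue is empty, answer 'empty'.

Answer: empty

Derivation:
enqueue(44): [44]
dequeue(): []
enqueue(83): [83]
dequeue(): []
enqueue(58): [58]
dequeue(): []
enqueue(17): [17]
dequeue(): []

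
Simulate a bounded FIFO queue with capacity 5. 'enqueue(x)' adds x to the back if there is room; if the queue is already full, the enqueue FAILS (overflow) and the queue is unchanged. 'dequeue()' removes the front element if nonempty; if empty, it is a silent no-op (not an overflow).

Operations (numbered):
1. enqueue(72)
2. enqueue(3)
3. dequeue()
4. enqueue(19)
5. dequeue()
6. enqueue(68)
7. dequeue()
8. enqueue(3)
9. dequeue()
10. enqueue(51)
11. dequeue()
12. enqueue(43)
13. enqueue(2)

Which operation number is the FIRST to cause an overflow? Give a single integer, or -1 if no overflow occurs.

Answer: -1

Derivation:
1. enqueue(72): size=1
2. enqueue(3): size=2
3. dequeue(): size=1
4. enqueue(19): size=2
5. dequeue(): size=1
6. enqueue(68): size=2
7. dequeue(): size=1
8. enqueue(3): size=2
9. dequeue(): size=1
10. enqueue(51): size=2
11. dequeue(): size=1
12. enqueue(43): size=2
13. enqueue(2): size=3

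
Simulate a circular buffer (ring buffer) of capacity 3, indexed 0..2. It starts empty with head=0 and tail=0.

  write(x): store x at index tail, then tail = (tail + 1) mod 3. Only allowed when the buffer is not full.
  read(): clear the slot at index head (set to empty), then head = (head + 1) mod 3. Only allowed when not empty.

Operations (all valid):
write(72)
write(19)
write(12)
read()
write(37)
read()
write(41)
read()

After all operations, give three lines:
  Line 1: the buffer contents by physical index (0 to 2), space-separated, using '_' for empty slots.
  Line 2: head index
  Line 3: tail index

write(72): buf=[72 _ _], head=0, tail=1, size=1
write(19): buf=[72 19 _], head=0, tail=2, size=2
write(12): buf=[72 19 12], head=0, tail=0, size=3
read(): buf=[_ 19 12], head=1, tail=0, size=2
write(37): buf=[37 19 12], head=1, tail=1, size=3
read(): buf=[37 _ 12], head=2, tail=1, size=2
write(41): buf=[37 41 12], head=2, tail=2, size=3
read(): buf=[37 41 _], head=0, tail=2, size=2

Answer: 37 41 _
0
2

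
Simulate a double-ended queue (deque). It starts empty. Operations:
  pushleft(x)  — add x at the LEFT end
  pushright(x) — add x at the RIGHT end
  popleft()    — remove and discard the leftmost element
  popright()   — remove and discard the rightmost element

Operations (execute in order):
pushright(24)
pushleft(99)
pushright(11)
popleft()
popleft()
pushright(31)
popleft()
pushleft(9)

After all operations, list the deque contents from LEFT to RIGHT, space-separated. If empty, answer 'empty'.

Answer: 9 31

Derivation:
pushright(24): [24]
pushleft(99): [99, 24]
pushright(11): [99, 24, 11]
popleft(): [24, 11]
popleft(): [11]
pushright(31): [11, 31]
popleft(): [31]
pushleft(9): [9, 31]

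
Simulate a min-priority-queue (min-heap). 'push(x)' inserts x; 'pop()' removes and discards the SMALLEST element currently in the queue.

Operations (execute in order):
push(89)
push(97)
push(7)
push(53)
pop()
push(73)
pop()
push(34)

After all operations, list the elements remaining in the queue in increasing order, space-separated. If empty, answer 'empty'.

Answer: 34 73 89 97

Derivation:
push(89): heap contents = [89]
push(97): heap contents = [89, 97]
push(7): heap contents = [7, 89, 97]
push(53): heap contents = [7, 53, 89, 97]
pop() → 7: heap contents = [53, 89, 97]
push(73): heap contents = [53, 73, 89, 97]
pop() → 53: heap contents = [73, 89, 97]
push(34): heap contents = [34, 73, 89, 97]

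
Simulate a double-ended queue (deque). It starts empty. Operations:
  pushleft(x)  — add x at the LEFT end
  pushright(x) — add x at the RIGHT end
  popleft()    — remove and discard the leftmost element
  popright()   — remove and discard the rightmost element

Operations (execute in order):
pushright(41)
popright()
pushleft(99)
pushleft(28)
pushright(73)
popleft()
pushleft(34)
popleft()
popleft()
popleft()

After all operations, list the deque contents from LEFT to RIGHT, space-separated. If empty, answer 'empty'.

Answer: empty

Derivation:
pushright(41): [41]
popright(): []
pushleft(99): [99]
pushleft(28): [28, 99]
pushright(73): [28, 99, 73]
popleft(): [99, 73]
pushleft(34): [34, 99, 73]
popleft(): [99, 73]
popleft(): [73]
popleft(): []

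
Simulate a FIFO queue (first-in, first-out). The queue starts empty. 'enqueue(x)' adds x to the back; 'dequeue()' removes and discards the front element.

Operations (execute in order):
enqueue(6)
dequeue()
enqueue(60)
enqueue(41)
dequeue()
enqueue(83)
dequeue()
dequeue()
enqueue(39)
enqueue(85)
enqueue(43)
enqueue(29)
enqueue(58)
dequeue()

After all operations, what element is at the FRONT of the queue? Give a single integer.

Answer: 85

Derivation:
enqueue(6): queue = [6]
dequeue(): queue = []
enqueue(60): queue = [60]
enqueue(41): queue = [60, 41]
dequeue(): queue = [41]
enqueue(83): queue = [41, 83]
dequeue(): queue = [83]
dequeue(): queue = []
enqueue(39): queue = [39]
enqueue(85): queue = [39, 85]
enqueue(43): queue = [39, 85, 43]
enqueue(29): queue = [39, 85, 43, 29]
enqueue(58): queue = [39, 85, 43, 29, 58]
dequeue(): queue = [85, 43, 29, 58]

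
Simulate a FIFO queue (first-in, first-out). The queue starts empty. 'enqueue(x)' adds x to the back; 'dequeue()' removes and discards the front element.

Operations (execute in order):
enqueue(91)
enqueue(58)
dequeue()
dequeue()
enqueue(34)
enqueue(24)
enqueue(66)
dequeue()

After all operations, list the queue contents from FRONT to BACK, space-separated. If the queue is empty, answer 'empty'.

Answer: 24 66

Derivation:
enqueue(91): [91]
enqueue(58): [91, 58]
dequeue(): [58]
dequeue(): []
enqueue(34): [34]
enqueue(24): [34, 24]
enqueue(66): [34, 24, 66]
dequeue(): [24, 66]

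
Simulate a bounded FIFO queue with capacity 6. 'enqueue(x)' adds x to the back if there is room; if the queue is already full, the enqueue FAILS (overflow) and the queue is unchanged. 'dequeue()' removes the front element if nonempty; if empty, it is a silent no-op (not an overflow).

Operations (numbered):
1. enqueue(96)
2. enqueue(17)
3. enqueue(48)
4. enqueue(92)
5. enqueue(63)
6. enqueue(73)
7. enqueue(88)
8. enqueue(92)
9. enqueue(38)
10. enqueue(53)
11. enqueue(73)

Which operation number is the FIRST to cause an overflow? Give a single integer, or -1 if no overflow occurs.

1. enqueue(96): size=1
2. enqueue(17): size=2
3. enqueue(48): size=3
4. enqueue(92): size=4
5. enqueue(63): size=5
6. enqueue(73): size=6
7. enqueue(88): size=6=cap → OVERFLOW (fail)
8. enqueue(92): size=6=cap → OVERFLOW (fail)
9. enqueue(38): size=6=cap → OVERFLOW (fail)
10. enqueue(53): size=6=cap → OVERFLOW (fail)
11. enqueue(73): size=6=cap → OVERFLOW (fail)

Answer: 7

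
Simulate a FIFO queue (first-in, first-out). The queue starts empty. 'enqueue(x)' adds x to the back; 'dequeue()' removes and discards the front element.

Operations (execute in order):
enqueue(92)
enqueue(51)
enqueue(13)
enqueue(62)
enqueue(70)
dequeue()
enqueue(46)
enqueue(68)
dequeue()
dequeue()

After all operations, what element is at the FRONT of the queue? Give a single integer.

enqueue(92): queue = [92]
enqueue(51): queue = [92, 51]
enqueue(13): queue = [92, 51, 13]
enqueue(62): queue = [92, 51, 13, 62]
enqueue(70): queue = [92, 51, 13, 62, 70]
dequeue(): queue = [51, 13, 62, 70]
enqueue(46): queue = [51, 13, 62, 70, 46]
enqueue(68): queue = [51, 13, 62, 70, 46, 68]
dequeue(): queue = [13, 62, 70, 46, 68]
dequeue(): queue = [62, 70, 46, 68]

Answer: 62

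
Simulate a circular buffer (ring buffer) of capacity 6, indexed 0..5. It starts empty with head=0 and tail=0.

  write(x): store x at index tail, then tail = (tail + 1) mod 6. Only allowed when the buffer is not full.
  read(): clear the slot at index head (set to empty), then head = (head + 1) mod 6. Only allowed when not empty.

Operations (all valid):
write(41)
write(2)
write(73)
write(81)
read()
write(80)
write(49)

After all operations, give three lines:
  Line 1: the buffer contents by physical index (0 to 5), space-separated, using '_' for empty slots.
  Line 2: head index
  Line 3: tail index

Answer: _ 2 73 81 80 49
1
0

Derivation:
write(41): buf=[41 _ _ _ _ _], head=0, tail=1, size=1
write(2): buf=[41 2 _ _ _ _], head=0, tail=2, size=2
write(73): buf=[41 2 73 _ _ _], head=0, tail=3, size=3
write(81): buf=[41 2 73 81 _ _], head=0, tail=4, size=4
read(): buf=[_ 2 73 81 _ _], head=1, tail=4, size=3
write(80): buf=[_ 2 73 81 80 _], head=1, tail=5, size=4
write(49): buf=[_ 2 73 81 80 49], head=1, tail=0, size=5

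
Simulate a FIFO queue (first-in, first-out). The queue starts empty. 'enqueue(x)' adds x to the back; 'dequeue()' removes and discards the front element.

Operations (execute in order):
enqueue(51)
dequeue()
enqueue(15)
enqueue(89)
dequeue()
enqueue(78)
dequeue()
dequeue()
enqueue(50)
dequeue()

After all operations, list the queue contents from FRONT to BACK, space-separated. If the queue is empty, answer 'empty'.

Answer: empty

Derivation:
enqueue(51): [51]
dequeue(): []
enqueue(15): [15]
enqueue(89): [15, 89]
dequeue(): [89]
enqueue(78): [89, 78]
dequeue(): [78]
dequeue(): []
enqueue(50): [50]
dequeue(): []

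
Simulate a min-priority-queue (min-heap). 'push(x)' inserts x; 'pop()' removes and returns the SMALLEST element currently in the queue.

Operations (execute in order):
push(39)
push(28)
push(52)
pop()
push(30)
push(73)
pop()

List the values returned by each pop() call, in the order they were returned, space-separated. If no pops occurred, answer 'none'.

push(39): heap contents = [39]
push(28): heap contents = [28, 39]
push(52): heap contents = [28, 39, 52]
pop() → 28: heap contents = [39, 52]
push(30): heap contents = [30, 39, 52]
push(73): heap contents = [30, 39, 52, 73]
pop() → 30: heap contents = [39, 52, 73]

Answer: 28 30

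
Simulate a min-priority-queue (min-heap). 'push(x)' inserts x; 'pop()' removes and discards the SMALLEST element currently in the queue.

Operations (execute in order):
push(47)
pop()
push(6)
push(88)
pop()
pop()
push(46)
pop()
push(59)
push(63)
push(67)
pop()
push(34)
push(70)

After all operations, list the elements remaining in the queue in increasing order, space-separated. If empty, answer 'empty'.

push(47): heap contents = [47]
pop() → 47: heap contents = []
push(6): heap contents = [6]
push(88): heap contents = [6, 88]
pop() → 6: heap contents = [88]
pop() → 88: heap contents = []
push(46): heap contents = [46]
pop() → 46: heap contents = []
push(59): heap contents = [59]
push(63): heap contents = [59, 63]
push(67): heap contents = [59, 63, 67]
pop() → 59: heap contents = [63, 67]
push(34): heap contents = [34, 63, 67]
push(70): heap contents = [34, 63, 67, 70]

Answer: 34 63 67 70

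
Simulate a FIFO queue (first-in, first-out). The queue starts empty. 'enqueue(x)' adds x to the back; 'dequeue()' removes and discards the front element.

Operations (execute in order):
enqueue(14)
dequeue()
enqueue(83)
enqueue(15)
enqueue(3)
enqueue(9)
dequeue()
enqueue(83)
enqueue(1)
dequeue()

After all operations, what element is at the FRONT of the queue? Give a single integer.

enqueue(14): queue = [14]
dequeue(): queue = []
enqueue(83): queue = [83]
enqueue(15): queue = [83, 15]
enqueue(3): queue = [83, 15, 3]
enqueue(9): queue = [83, 15, 3, 9]
dequeue(): queue = [15, 3, 9]
enqueue(83): queue = [15, 3, 9, 83]
enqueue(1): queue = [15, 3, 9, 83, 1]
dequeue(): queue = [3, 9, 83, 1]

Answer: 3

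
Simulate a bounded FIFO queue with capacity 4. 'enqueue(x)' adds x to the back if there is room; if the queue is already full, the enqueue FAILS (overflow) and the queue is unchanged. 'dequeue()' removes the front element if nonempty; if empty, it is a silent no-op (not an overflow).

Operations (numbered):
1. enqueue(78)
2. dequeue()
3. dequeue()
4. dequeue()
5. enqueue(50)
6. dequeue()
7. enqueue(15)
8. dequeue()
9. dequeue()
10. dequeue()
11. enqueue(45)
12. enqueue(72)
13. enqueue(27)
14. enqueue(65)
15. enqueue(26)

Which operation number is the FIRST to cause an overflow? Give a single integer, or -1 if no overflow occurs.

1. enqueue(78): size=1
2. dequeue(): size=0
3. dequeue(): empty, no-op, size=0
4. dequeue(): empty, no-op, size=0
5. enqueue(50): size=1
6. dequeue(): size=0
7. enqueue(15): size=1
8. dequeue(): size=0
9. dequeue(): empty, no-op, size=0
10. dequeue(): empty, no-op, size=0
11. enqueue(45): size=1
12. enqueue(72): size=2
13. enqueue(27): size=3
14. enqueue(65): size=4
15. enqueue(26): size=4=cap → OVERFLOW (fail)

Answer: 15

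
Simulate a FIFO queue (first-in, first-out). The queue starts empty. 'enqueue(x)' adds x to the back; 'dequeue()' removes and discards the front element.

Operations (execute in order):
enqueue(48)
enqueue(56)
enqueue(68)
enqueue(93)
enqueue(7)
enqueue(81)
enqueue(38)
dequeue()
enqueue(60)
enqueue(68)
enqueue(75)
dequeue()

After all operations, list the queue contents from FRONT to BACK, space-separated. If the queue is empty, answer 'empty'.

Answer: 68 93 7 81 38 60 68 75

Derivation:
enqueue(48): [48]
enqueue(56): [48, 56]
enqueue(68): [48, 56, 68]
enqueue(93): [48, 56, 68, 93]
enqueue(7): [48, 56, 68, 93, 7]
enqueue(81): [48, 56, 68, 93, 7, 81]
enqueue(38): [48, 56, 68, 93, 7, 81, 38]
dequeue(): [56, 68, 93, 7, 81, 38]
enqueue(60): [56, 68, 93, 7, 81, 38, 60]
enqueue(68): [56, 68, 93, 7, 81, 38, 60, 68]
enqueue(75): [56, 68, 93, 7, 81, 38, 60, 68, 75]
dequeue(): [68, 93, 7, 81, 38, 60, 68, 75]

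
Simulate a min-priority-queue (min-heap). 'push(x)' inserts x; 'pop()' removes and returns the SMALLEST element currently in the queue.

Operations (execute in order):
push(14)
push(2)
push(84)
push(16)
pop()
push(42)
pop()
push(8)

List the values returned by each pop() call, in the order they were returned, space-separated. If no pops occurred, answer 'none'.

push(14): heap contents = [14]
push(2): heap contents = [2, 14]
push(84): heap contents = [2, 14, 84]
push(16): heap contents = [2, 14, 16, 84]
pop() → 2: heap contents = [14, 16, 84]
push(42): heap contents = [14, 16, 42, 84]
pop() → 14: heap contents = [16, 42, 84]
push(8): heap contents = [8, 16, 42, 84]

Answer: 2 14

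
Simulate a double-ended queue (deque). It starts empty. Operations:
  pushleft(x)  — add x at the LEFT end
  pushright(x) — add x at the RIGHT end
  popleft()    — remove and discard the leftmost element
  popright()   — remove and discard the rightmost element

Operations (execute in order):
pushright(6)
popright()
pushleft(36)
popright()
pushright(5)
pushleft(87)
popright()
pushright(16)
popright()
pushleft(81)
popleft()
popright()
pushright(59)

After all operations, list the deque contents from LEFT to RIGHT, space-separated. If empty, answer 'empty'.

pushright(6): [6]
popright(): []
pushleft(36): [36]
popright(): []
pushright(5): [5]
pushleft(87): [87, 5]
popright(): [87]
pushright(16): [87, 16]
popright(): [87]
pushleft(81): [81, 87]
popleft(): [87]
popright(): []
pushright(59): [59]

Answer: 59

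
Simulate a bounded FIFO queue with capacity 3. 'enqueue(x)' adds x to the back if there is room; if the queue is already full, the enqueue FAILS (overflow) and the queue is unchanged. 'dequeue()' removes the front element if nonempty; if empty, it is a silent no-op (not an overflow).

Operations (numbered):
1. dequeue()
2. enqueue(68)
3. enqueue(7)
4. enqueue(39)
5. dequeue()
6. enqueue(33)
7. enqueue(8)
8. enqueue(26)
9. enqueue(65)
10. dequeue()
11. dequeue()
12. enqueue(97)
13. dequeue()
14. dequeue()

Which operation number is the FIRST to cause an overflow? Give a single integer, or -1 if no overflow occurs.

1. dequeue(): empty, no-op, size=0
2. enqueue(68): size=1
3. enqueue(7): size=2
4. enqueue(39): size=3
5. dequeue(): size=2
6. enqueue(33): size=3
7. enqueue(8): size=3=cap → OVERFLOW (fail)
8. enqueue(26): size=3=cap → OVERFLOW (fail)
9. enqueue(65): size=3=cap → OVERFLOW (fail)
10. dequeue(): size=2
11. dequeue(): size=1
12. enqueue(97): size=2
13. dequeue(): size=1
14. dequeue(): size=0

Answer: 7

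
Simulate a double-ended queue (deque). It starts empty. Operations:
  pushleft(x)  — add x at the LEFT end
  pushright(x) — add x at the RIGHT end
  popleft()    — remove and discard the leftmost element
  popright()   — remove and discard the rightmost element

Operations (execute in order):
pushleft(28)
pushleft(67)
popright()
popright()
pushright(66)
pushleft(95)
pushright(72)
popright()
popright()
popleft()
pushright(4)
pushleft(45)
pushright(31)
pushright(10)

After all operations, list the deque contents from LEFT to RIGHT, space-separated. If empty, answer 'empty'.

Answer: 45 4 31 10

Derivation:
pushleft(28): [28]
pushleft(67): [67, 28]
popright(): [67]
popright(): []
pushright(66): [66]
pushleft(95): [95, 66]
pushright(72): [95, 66, 72]
popright(): [95, 66]
popright(): [95]
popleft(): []
pushright(4): [4]
pushleft(45): [45, 4]
pushright(31): [45, 4, 31]
pushright(10): [45, 4, 31, 10]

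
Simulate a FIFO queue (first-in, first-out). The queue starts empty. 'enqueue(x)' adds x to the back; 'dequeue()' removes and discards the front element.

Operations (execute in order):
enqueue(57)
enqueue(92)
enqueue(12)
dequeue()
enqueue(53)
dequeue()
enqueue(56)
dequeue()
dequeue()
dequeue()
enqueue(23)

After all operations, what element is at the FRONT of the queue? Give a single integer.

enqueue(57): queue = [57]
enqueue(92): queue = [57, 92]
enqueue(12): queue = [57, 92, 12]
dequeue(): queue = [92, 12]
enqueue(53): queue = [92, 12, 53]
dequeue(): queue = [12, 53]
enqueue(56): queue = [12, 53, 56]
dequeue(): queue = [53, 56]
dequeue(): queue = [56]
dequeue(): queue = []
enqueue(23): queue = [23]

Answer: 23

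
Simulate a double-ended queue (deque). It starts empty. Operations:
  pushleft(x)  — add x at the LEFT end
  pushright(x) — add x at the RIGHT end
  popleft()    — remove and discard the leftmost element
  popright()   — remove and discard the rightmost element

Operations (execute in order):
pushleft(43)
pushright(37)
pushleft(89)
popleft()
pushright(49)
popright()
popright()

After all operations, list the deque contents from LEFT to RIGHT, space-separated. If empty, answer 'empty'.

pushleft(43): [43]
pushright(37): [43, 37]
pushleft(89): [89, 43, 37]
popleft(): [43, 37]
pushright(49): [43, 37, 49]
popright(): [43, 37]
popright(): [43]

Answer: 43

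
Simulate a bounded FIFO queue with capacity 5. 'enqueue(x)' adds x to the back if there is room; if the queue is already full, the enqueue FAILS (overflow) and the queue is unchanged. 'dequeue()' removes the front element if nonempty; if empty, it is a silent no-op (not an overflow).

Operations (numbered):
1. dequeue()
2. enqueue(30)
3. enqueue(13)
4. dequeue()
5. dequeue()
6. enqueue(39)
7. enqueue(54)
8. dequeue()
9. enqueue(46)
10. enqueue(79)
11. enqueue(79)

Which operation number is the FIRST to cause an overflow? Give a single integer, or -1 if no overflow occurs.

Answer: -1

Derivation:
1. dequeue(): empty, no-op, size=0
2. enqueue(30): size=1
3. enqueue(13): size=2
4. dequeue(): size=1
5. dequeue(): size=0
6. enqueue(39): size=1
7. enqueue(54): size=2
8. dequeue(): size=1
9. enqueue(46): size=2
10. enqueue(79): size=3
11. enqueue(79): size=4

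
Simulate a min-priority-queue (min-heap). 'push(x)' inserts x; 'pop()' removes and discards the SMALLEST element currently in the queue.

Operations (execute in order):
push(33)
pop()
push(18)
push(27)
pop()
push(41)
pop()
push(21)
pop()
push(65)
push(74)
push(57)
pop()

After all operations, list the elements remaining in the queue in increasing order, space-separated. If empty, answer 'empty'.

Answer: 57 65 74

Derivation:
push(33): heap contents = [33]
pop() → 33: heap contents = []
push(18): heap contents = [18]
push(27): heap contents = [18, 27]
pop() → 18: heap contents = [27]
push(41): heap contents = [27, 41]
pop() → 27: heap contents = [41]
push(21): heap contents = [21, 41]
pop() → 21: heap contents = [41]
push(65): heap contents = [41, 65]
push(74): heap contents = [41, 65, 74]
push(57): heap contents = [41, 57, 65, 74]
pop() → 41: heap contents = [57, 65, 74]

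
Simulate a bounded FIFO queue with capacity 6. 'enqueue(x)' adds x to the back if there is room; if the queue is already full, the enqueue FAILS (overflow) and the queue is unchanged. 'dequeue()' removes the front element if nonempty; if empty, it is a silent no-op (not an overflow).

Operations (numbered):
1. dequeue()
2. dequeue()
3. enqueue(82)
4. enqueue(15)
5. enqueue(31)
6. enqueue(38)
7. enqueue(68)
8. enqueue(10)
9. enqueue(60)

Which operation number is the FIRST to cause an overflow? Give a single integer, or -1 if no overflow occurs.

Answer: 9

Derivation:
1. dequeue(): empty, no-op, size=0
2. dequeue(): empty, no-op, size=0
3. enqueue(82): size=1
4. enqueue(15): size=2
5. enqueue(31): size=3
6. enqueue(38): size=4
7. enqueue(68): size=5
8. enqueue(10): size=6
9. enqueue(60): size=6=cap → OVERFLOW (fail)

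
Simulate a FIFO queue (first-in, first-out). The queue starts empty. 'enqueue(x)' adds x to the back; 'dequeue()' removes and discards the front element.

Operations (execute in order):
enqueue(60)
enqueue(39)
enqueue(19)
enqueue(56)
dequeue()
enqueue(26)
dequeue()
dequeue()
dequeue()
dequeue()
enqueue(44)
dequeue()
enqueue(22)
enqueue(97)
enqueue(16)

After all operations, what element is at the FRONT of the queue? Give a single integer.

enqueue(60): queue = [60]
enqueue(39): queue = [60, 39]
enqueue(19): queue = [60, 39, 19]
enqueue(56): queue = [60, 39, 19, 56]
dequeue(): queue = [39, 19, 56]
enqueue(26): queue = [39, 19, 56, 26]
dequeue(): queue = [19, 56, 26]
dequeue(): queue = [56, 26]
dequeue(): queue = [26]
dequeue(): queue = []
enqueue(44): queue = [44]
dequeue(): queue = []
enqueue(22): queue = [22]
enqueue(97): queue = [22, 97]
enqueue(16): queue = [22, 97, 16]

Answer: 22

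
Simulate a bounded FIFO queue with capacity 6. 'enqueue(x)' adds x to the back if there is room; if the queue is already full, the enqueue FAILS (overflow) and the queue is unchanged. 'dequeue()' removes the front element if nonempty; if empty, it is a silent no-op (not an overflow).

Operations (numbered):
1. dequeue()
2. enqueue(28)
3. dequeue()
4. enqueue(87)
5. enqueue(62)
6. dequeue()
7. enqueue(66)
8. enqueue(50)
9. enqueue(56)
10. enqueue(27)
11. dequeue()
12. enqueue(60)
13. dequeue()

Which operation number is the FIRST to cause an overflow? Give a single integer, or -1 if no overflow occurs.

Answer: -1

Derivation:
1. dequeue(): empty, no-op, size=0
2. enqueue(28): size=1
3. dequeue(): size=0
4. enqueue(87): size=1
5. enqueue(62): size=2
6. dequeue(): size=1
7. enqueue(66): size=2
8. enqueue(50): size=3
9. enqueue(56): size=4
10. enqueue(27): size=5
11. dequeue(): size=4
12. enqueue(60): size=5
13. dequeue(): size=4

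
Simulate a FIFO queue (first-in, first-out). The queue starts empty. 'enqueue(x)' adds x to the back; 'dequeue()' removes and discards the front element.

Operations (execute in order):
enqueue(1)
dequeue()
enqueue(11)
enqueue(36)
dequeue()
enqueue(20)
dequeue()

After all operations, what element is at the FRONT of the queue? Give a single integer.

enqueue(1): queue = [1]
dequeue(): queue = []
enqueue(11): queue = [11]
enqueue(36): queue = [11, 36]
dequeue(): queue = [36]
enqueue(20): queue = [36, 20]
dequeue(): queue = [20]

Answer: 20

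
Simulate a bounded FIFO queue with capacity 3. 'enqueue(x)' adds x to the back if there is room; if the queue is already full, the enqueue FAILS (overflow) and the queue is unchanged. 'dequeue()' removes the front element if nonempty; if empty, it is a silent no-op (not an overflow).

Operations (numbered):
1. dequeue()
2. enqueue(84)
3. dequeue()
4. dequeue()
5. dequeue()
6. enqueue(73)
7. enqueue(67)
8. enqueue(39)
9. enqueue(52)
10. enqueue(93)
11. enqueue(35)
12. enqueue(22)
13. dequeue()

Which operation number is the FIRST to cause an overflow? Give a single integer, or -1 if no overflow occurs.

1. dequeue(): empty, no-op, size=0
2. enqueue(84): size=1
3. dequeue(): size=0
4. dequeue(): empty, no-op, size=0
5. dequeue(): empty, no-op, size=0
6. enqueue(73): size=1
7. enqueue(67): size=2
8. enqueue(39): size=3
9. enqueue(52): size=3=cap → OVERFLOW (fail)
10. enqueue(93): size=3=cap → OVERFLOW (fail)
11. enqueue(35): size=3=cap → OVERFLOW (fail)
12. enqueue(22): size=3=cap → OVERFLOW (fail)
13. dequeue(): size=2

Answer: 9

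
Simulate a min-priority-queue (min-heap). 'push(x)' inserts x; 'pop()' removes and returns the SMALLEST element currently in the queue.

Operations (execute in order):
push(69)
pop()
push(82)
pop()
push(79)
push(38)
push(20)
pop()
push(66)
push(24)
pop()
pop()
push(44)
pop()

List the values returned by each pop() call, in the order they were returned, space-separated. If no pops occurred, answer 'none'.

push(69): heap contents = [69]
pop() → 69: heap contents = []
push(82): heap contents = [82]
pop() → 82: heap contents = []
push(79): heap contents = [79]
push(38): heap contents = [38, 79]
push(20): heap contents = [20, 38, 79]
pop() → 20: heap contents = [38, 79]
push(66): heap contents = [38, 66, 79]
push(24): heap contents = [24, 38, 66, 79]
pop() → 24: heap contents = [38, 66, 79]
pop() → 38: heap contents = [66, 79]
push(44): heap contents = [44, 66, 79]
pop() → 44: heap contents = [66, 79]

Answer: 69 82 20 24 38 44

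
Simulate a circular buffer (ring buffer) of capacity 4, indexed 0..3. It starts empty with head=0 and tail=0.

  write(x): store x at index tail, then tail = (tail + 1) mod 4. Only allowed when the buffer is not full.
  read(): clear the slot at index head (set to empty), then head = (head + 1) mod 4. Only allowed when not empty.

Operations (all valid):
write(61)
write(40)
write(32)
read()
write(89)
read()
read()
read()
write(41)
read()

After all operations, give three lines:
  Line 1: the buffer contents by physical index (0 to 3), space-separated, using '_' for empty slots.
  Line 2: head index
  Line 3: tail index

write(61): buf=[61 _ _ _], head=0, tail=1, size=1
write(40): buf=[61 40 _ _], head=0, tail=2, size=2
write(32): buf=[61 40 32 _], head=0, tail=3, size=3
read(): buf=[_ 40 32 _], head=1, tail=3, size=2
write(89): buf=[_ 40 32 89], head=1, tail=0, size=3
read(): buf=[_ _ 32 89], head=2, tail=0, size=2
read(): buf=[_ _ _ 89], head=3, tail=0, size=1
read(): buf=[_ _ _ _], head=0, tail=0, size=0
write(41): buf=[41 _ _ _], head=0, tail=1, size=1
read(): buf=[_ _ _ _], head=1, tail=1, size=0

Answer: _ _ _ _
1
1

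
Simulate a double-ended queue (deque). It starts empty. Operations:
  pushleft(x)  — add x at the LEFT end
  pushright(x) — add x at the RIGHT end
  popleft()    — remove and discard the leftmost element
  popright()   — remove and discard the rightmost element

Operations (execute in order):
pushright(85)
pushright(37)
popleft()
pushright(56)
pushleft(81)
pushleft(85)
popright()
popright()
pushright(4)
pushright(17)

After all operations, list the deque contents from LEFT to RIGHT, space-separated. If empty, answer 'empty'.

Answer: 85 81 4 17

Derivation:
pushright(85): [85]
pushright(37): [85, 37]
popleft(): [37]
pushright(56): [37, 56]
pushleft(81): [81, 37, 56]
pushleft(85): [85, 81, 37, 56]
popright(): [85, 81, 37]
popright(): [85, 81]
pushright(4): [85, 81, 4]
pushright(17): [85, 81, 4, 17]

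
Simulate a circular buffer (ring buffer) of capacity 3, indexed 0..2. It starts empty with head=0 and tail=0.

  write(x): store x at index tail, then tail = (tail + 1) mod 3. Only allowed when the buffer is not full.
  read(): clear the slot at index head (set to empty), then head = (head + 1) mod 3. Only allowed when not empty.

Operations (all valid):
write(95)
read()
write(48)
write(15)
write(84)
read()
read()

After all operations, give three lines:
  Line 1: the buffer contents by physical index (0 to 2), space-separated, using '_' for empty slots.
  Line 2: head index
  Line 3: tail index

Answer: 84 _ _
0
1

Derivation:
write(95): buf=[95 _ _], head=0, tail=1, size=1
read(): buf=[_ _ _], head=1, tail=1, size=0
write(48): buf=[_ 48 _], head=1, tail=2, size=1
write(15): buf=[_ 48 15], head=1, tail=0, size=2
write(84): buf=[84 48 15], head=1, tail=1, size=3
read(): buf=[84 _ 15], head=2, tail=1, size=2
read(): buf=[84 _ _], head=0, tail=1, size=1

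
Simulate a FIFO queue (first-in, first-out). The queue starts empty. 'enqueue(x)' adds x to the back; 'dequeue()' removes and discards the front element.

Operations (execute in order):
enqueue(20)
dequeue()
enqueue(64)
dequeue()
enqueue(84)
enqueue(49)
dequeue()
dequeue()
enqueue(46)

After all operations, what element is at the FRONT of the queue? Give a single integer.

Answer: 46

Derivation:
enqueue(20): queue = [20]
dequeue(): queue = []
enqueue(64): queue = [64]
dequeue(): queue = []
enqueue(84): queue = [84]
enqueue(49): queue = [84, 49]
dequeue(): queue = [49]
dequeue(): queue = []
enqueue(46): queue = [46]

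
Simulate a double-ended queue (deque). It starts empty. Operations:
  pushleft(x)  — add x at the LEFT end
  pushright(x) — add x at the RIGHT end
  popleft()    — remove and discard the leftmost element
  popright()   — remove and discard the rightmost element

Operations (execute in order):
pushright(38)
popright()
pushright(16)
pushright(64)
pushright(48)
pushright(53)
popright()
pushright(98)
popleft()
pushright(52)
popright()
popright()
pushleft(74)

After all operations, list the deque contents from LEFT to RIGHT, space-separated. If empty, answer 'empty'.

Answer: 74 64 48

Derivation:
pushright(38): [38]
popright(): []
pushright(16): [16]
pushright(64): [16, 64]
pushright(48): [16, 64, 48]
pushright(53): [16, 64, 48, 53]
popright(): [16, 64, 48]
pushright(98): [16, 64, 48, 98]
popleft(): [64, 48, 98]
pushright(52): [64, 48, 98, 52]
popright(): [64, 48, 98]
popright(): [64, 48]
pushleft(74): [74, 64, 48]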